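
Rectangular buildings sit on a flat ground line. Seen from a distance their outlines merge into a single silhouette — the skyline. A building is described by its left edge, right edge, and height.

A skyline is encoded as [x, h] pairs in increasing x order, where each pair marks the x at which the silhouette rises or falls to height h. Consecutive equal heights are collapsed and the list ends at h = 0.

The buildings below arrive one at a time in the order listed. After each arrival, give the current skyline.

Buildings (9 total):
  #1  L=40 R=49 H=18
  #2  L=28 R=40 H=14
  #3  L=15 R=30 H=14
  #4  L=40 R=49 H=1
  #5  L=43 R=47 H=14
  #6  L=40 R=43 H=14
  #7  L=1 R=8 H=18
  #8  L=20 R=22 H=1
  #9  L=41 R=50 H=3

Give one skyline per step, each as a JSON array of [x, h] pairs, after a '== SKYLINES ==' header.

== SKYLINES ==
[[40,18],[49,0]]
[[28,14],[40,18],[49,0]]
[[15,14],[40,18],[49,0]]
[[15,14],[40,18],[49,0]]
[[15,14],[40,18],[49,0]]
[[15,14],[40,18],[49,0]]
[[1,18],[8,0],[15,14],[40,18],[49,0]]
[[1,18],[8,0],[15,14],[40,18],[49,0]]
[[1,18],[8,0],[15,14],[40,18],[49,3],[50,0]]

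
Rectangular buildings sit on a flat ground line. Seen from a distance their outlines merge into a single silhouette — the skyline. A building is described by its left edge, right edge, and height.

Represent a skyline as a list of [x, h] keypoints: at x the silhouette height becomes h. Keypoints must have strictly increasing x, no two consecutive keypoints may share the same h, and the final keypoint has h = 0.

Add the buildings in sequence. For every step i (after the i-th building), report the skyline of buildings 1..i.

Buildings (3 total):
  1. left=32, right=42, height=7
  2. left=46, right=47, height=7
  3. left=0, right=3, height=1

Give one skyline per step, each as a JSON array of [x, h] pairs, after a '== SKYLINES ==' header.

== SKYLINES ==
[[32,7],[42,0]]
[[32,7],[42,0],[46,7],[47,0]]
[[0,1],[3,0],[32,7],[42,0],[46,7],[47,0]]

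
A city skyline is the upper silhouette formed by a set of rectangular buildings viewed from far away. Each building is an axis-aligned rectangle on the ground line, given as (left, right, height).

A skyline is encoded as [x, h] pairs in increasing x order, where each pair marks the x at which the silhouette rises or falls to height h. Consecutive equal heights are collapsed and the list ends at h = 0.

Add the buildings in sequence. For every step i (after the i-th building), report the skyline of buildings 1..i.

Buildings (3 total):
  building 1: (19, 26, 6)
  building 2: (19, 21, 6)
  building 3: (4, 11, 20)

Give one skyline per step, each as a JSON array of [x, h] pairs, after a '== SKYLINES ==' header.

== SKYLINES ==
[[19,6],[26,0]]
[[19,6],[26,0]]
[[4,20],[11,0],[19,6],[26,0]]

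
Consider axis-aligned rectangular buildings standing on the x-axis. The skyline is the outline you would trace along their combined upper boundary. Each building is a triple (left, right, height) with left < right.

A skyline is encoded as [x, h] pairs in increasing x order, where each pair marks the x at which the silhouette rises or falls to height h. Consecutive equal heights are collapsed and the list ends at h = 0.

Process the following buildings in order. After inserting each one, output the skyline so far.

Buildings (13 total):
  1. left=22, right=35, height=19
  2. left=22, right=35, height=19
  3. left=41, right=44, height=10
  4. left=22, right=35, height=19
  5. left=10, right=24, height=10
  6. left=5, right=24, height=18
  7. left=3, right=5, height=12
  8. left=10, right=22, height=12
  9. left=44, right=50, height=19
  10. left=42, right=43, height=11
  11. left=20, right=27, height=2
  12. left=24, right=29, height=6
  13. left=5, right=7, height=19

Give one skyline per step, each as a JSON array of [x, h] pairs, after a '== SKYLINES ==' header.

== SKYLINES ==
[[22,19],[35,0]]
[[22,19],[35,0]]
[[22,19],[35,0],[41,10],[44,0]]
[[22,19],[35,0],[41,10],[44,0]]
[[10,10],[22,19],[35,0],[41,10],[44,0]]
[[5,18],[22,19],[35,0],[41,10],[44,0]]
[[3,12],[5,18],[22,19],[35,0],[41,10],[44,0]]
[[3,12],[5,18],[22,19],[35,0],[41,10],[44,0]]
[[3,12],[5,18],[22,19],[35,0],[41,10],[44,19],[50,0]]
[[3,12],[5,18],[22,19],[35,0],[41,10],[42,11],[43,10],[44,19],[50,0]]
[[3,12],[5,18],[22,19],[35,0],[41,10],[42,11],[43,10],[44,19],[50,0]]
[[3,12],[5,18],[22,19],[35,0],[41,10],[42,11],[43,10],[44,19],[50,0]]
[[3,12],[5,19],[7,18],[22,19],[35,0],[41,10],[42,11],[43,10],[44,19],[50,0]]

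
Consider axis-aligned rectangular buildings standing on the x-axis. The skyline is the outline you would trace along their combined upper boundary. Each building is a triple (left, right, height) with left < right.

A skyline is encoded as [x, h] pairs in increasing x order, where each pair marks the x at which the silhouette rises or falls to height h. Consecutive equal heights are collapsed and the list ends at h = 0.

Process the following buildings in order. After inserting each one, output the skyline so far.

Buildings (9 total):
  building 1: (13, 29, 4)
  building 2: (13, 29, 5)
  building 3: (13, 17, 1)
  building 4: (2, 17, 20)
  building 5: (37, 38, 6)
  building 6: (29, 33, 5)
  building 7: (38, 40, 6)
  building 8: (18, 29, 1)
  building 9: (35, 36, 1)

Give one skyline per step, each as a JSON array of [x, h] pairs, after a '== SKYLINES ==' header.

== SKYLINES ==
[[13,4],[29,0]]
[[13,5],[29,0]]
[[13,5],[29,0]]
[[2,20],[17,5],[29,0]]
[[2,20],[17,5],[29,0],[37,6],[38,0]]
[[2,20],[17,5],[33,0],[37,6],[38,0]]
[[2,20],[17,5],[33,0],[37,6],[40,0]]
[[2,20],[17,5],[33,0],[37,6],[40,0]]
[[2,20],[17,5],[33,0],[35,1],[36,0],[37,6],[40,0]]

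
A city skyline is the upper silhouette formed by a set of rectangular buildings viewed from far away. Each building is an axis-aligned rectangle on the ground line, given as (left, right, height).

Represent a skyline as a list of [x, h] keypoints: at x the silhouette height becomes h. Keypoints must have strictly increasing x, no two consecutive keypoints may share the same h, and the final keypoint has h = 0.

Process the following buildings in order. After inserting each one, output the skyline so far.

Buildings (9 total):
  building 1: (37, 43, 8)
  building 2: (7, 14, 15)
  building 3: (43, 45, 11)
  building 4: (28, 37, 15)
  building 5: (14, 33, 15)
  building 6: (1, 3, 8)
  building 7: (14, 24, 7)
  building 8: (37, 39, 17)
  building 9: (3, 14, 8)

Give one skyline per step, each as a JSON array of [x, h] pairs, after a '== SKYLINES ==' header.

== SKYLINES ==
[[37,8],[43,0]]
[[7,15],[14,0],[37,8],[43,0]]
[[7,15],[14,0],[37,8],[43,11],[45,0]]
[[7,15],[14,0],[28,15],[37,8],[43,11],[45,0]]
[[7,15],[37,8],[43,11],[45,0]]
[[1,8],[3,0],[7,15],[37,8],[43,11],[45,0]]
[[1,8],[3,0],[7,15],[37,8],[43,11],[45,0]]
[[1,8],[3,0],[7,15],[37,17],[39,8],[43,11],[45,0]]
[[1,8],[7,15],[37,17],[39,8],[43,11],[45,0]]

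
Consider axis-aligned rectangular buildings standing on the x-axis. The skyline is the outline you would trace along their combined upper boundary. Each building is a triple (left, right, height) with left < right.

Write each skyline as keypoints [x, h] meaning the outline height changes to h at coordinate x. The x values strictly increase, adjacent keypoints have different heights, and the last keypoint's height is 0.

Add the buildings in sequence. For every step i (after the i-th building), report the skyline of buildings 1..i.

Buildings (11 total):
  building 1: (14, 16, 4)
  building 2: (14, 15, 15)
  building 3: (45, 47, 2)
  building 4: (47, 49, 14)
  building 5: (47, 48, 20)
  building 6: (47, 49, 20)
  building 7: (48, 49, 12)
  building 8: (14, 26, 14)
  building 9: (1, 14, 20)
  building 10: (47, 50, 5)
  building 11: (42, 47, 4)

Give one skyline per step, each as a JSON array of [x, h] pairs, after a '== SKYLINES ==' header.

== SKYLINES ==
[[14,4],[16,0]]
[[14,15],[15,4],[16,0]]
[[14,15],[15,4],[16,0],[45,2],[47,0]]
[[14,15],[15,4],[16,0],[45,2],[47,14],[49,0]]
[[14,15],[15,4],[16,0],[45,2],[47,20],[48,14],[49,0]]
[[14,15],[15,4],[16,0],[45,2],[47,20],[49,0]]
[[14,15],[15,4],[16,0],[45,2],[47,20],[49,0]]
[[14,15],[15,14],[26,0],[45,2],[47,20],[49,0]]
[[1,20],[14,15],[15,14],[26,0],[45,2],[47,20],[49,0]]
[[1,20],[14,15],[15,14],[26,0],[45,2],[47,20],[49,5],[50,0]]
[[1,20],[14,15],[15,14],[26,0],[42,4],[47,20],[49,5],[50,0]]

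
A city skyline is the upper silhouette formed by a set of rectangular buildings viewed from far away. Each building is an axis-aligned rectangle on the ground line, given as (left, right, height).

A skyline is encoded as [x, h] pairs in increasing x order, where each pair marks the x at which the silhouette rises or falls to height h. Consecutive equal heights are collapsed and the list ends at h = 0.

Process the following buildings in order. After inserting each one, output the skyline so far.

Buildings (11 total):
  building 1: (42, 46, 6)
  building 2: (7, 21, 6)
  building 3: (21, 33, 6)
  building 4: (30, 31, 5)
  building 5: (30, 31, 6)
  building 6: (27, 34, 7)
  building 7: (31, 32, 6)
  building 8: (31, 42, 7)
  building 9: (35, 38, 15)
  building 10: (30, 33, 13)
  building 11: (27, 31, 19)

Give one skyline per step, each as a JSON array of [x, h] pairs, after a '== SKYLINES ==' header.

== SKYLINES ==
[[42,6],[46,0]]
[[7,6],[21,0],[42,6],[46,0]]
[[7,6],[33,0],[42,6],[46,0]]
[[7,6],[33,0],[42,6],[46,0]]
[[7,6],[33,0],[42,6],[46,0]]
[[7,6],[27,7],[34,0],[42,6],[46,0]]
[[7,6],[27,7],[34,0],[42,6],[46,0]]
[[7,6],[27,7],[42,6],[46,0]]
[[7,6],[27,7],[35,15],[38,7],[42,6],[46,0]]
[[7,6],[27,7],[30,13],[33,7],[35,15],[38,7],[42,6],[46,0]]
[[7,6],[27,19],[31,13],[33,7],[35,15],[38,7],[42,6],[46,0]]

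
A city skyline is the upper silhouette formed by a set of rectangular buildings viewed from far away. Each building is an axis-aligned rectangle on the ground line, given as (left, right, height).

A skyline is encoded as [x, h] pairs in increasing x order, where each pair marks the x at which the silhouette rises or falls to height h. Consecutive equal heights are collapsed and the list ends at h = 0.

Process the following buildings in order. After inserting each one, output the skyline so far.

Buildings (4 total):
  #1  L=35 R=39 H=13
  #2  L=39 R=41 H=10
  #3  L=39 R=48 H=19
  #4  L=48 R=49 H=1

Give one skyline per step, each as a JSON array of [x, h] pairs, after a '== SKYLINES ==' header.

== SKYLINES ==
[[35,13],[39,0]]
[[35,13],[39,10],[41,0]]
[[35,13],[39,19],[48,0]]
[[35,13],[39,19],[48,1],[49,0]]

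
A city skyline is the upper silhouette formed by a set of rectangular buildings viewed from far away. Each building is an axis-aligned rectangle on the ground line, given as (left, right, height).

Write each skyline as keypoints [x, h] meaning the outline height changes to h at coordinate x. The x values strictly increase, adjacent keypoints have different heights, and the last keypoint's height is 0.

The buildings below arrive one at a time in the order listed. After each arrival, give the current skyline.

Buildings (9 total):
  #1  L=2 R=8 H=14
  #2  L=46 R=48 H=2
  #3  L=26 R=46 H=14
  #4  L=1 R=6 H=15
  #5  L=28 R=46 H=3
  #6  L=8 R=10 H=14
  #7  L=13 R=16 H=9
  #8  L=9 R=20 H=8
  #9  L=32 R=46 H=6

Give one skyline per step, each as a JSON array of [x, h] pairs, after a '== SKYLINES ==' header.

== SKYLINES ==
[[2,14],[8,0]]
[[2,14],[8,0],[46,2],[48,0]]
[[2,14],[8,0],[26,14],[46,2],[48,0]]
[[1,15],[6,14],[8,0],[26,14],[46,2],[48,0]]
[[1,15],[6,14],[8,0],[26,14],[46,2],[48,0]]
[[1,15],[6,14],[10,0],[26,14],[46,2],[48,0]]
[[1,15],[6,14],[10,0],[13,9],[16,0],[26,14],[46,2],[48,0]]
[[1,15],[6,14],[10,8],[13,9],[16,8],[20,0],[26,14],[46,2],[48,0]]
[[1,15],[6,14],[10,8],[13,9],[16,8],[20,0],[26,14],[46,2],[48,0]]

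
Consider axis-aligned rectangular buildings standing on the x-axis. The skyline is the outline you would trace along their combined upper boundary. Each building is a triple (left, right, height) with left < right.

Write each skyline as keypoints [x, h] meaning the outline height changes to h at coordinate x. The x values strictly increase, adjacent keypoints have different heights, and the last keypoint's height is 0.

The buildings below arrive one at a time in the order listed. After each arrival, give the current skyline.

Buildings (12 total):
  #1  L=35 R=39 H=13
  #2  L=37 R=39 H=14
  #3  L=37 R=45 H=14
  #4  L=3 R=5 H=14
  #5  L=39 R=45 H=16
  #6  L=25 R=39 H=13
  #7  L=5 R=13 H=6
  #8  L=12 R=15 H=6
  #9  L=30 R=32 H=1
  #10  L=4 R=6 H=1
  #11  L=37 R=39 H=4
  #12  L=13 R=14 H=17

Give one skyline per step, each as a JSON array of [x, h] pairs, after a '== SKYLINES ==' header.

== SKYLINES ==
[[35,13],[39,0]]
[[35,13],[37,14],[39,0]]
[[35,13],[37,14],[45,0]]
[[3,14],[5,0],[35,13],[37,14],[45,0]]
[[3,14],[5,0],[35,13],[37,14],[39,16],[45,0]]
[[3,14],[5,0],[25,13],[37,14],[39,16],[45,0]]
[[3,14],[5,6],[13,0],[25,13],[37,14],[39,16],[45,0]]
[[3,14],[5,6],[15,0],[25,13],[37,14],[39,16],[45,0]]
[[3,14],[5,6],[15,0],[25,13],[37,14],[39,16],[45,0]]
[[3,14],[5,6],[15,0],[25,13],[37,14],[39,16],[45,0]]
[[3,14],[5,6],[15,0],[25,13],[37,14],[39,16],[45,0]]
[[3,14],[5,6],[13,17],[14,6],[15,0],[25,13],[37,14],[39,16],[45,0]]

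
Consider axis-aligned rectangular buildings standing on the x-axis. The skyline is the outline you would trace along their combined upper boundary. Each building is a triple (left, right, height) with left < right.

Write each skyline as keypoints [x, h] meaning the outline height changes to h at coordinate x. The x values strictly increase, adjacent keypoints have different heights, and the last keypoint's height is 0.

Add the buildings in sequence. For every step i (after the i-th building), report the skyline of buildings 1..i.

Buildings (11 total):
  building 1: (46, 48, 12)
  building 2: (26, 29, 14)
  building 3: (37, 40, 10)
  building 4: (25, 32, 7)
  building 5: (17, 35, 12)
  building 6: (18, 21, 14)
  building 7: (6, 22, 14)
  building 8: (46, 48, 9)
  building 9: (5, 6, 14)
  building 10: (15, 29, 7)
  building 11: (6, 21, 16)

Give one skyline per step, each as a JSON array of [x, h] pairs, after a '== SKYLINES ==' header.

== SKYLINES ==
[[46,12],[48,0]]
[[26,14],[29,0],[46,12],[48,0]]
[[26,14],[29,0],[37,10],[40,0],[46,12],[48,0]]
[[25,7],[26,14],[29,7],[32,0],[37,10],[40,0],[46,12],[48,0]]
[[17,12],[26,14],[29,12],[35,0],[37,10],[40,0],[46,12],[48,0]]
[[17,12],[18,14],[21,12],[26,14],[29,12],[35,0],[37,10],[40,0],[46,12],[48,0]]
[[6,14],[22,12],[26,14],[29,12],[35,0],[37,10],[40,0],[46,12],[48,0]]
[[6,14],[22,12],[26,14],[29,12],[35,0],[37,10],[40,0],[46,12],[48,0]]
[[5,14],[22,12],[26,14],[29,12],[35,0],[37,10],[40,0],[46,12],[48,0]]
[[5,14],[22,12],[26,14],[29,12],[35,0],[37,10],[40,0],[46,12],[48,0]]
[[5,14],[6,16],[21,14],[22,12],[26,14],[29,12],[35,0],[37,10],[40,0],[46,12],[48,0]]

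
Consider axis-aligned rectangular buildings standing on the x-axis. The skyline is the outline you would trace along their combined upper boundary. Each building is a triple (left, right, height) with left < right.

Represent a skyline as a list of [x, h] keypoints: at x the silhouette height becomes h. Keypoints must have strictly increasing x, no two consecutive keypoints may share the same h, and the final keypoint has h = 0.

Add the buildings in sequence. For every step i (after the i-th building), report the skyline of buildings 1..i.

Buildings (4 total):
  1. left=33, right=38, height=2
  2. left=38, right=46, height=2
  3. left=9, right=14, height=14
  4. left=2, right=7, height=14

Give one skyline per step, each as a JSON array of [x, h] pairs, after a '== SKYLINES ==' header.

== SKYLINES ==
[[33,2],[38,0]]
[[33,2],[46,0]]
[[9,14],[14,0],[33,2],[46,0]]
[[2,14],[7,0],[9,14],[14,0],[33,2],[46,0]]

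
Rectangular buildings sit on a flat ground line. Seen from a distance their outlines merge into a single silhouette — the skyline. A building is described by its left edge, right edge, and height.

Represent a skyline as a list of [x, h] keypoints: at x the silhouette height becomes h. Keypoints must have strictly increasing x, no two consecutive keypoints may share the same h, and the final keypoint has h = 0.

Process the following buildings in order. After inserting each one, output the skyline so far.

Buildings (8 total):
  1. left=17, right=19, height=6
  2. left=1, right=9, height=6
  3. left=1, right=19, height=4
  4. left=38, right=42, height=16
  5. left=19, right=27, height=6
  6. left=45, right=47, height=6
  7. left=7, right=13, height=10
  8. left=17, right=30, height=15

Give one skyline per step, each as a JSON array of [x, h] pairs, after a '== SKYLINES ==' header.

== SKYLINES ==
[[17,6],[19,0]]
[[1,6],[9,0],[17,6],[19,0]]
[[1,6],[9,4],[17,6],[19,0]]
[[1,6],[9,4],[17,6],[19,0],[38,16],[42,0]]
[[1,6],[9,4],[17,6],[27,0],[38,16],[42,0]]
[[1,6],[9,4],[17,6],[27,0],[38,16],[42,0],[45,6],[47,0]]
[[1,6],[7,10],[13,4],[17,6],[27,0],[38,16],[42,0],[45,6],[47,0]]
[[1,6],[7,10],[13,4],[17,15],[30,0],[38,16],[42,0],[45,6],[47,0]]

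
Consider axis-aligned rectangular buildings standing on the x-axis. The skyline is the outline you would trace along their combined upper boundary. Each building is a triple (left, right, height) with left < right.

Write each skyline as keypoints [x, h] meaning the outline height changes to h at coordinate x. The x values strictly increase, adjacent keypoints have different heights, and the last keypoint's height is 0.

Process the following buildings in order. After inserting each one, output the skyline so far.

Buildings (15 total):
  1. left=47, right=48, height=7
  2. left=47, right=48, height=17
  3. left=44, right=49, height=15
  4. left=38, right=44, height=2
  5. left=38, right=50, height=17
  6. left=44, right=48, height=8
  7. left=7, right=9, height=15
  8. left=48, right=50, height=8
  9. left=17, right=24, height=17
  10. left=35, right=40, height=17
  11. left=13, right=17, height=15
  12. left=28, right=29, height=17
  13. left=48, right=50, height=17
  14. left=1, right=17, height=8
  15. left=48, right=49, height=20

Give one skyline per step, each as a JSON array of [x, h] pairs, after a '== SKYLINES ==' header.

== SKYLINES ==
[[47,7],[48,0]]
[[47,17],[48,0]]
[[44,15],[47,17],[48,15],[49,0]]
[[38,2],[44,15],[47,17],[48,15],[49,0]]
[[38,17],[50,0]]
[[38,17],[50,0]]
[[7,15],[9,0],[38,17],[50,0]]
[[7,15],[9,0],[38,17],[50,0]]
[[7,15],[9,0],[17,17],[24,0],[38,17],[50,0]]
[[7,15],[9,0],[17,17],[24,0],[35,17],[50,0]]
[[7,15],[9,0],[13,15],[17,17],[24,0],[35,17],[50,0]]
[[7,15],[9,0],[13,15],[17,17],[24,0],[28,17],[29,0],[35,17],[50,0]]
[[7,15],[9,0],[13,15],[17,17],[24,0],[28,17],[29,0],[35,17],[50,0]]
[[1,8],[7,15],[9,8],[13,15],[17,17],[24,0],[28,17],[29,0],[35,17],[50,0]]
[[1,8],[7,15],[9,8],[13,15],[17,17],[24,0],[28,17],[29,0],[35,17],[48,20],[49,17],[50,0]]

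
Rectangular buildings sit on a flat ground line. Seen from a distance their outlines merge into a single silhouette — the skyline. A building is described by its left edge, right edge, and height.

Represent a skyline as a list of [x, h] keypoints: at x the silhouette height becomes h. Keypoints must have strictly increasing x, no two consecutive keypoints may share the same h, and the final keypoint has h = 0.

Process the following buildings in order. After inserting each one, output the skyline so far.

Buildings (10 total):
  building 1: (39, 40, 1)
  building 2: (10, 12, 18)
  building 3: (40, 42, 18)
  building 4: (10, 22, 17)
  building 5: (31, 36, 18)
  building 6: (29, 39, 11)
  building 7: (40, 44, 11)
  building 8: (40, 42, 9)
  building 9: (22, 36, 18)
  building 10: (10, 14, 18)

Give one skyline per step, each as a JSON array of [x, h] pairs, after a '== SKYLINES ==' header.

== SKYLINES ==
[[39,1],[40,0]]
[[10,18],[12,0],[39,1],[40,0]]
[[10,18],[12,0],[39,1],[40,18],[42,0]]
[[10,18],[12,17],[22,0],[39,1],[40,18],[42,0]]
[[10,18],[12,17],[22,0],[31,18],[36,0],[39,1],[40,18],[42,0]]
[[10,18],[12,17],[22,0],[29,11],[31,18],[36,11],[39,1],[40,18],[42,0]]
[[10,18],[12,17],[22,0],[29,11],[31,18],[36,11],[39,1],[40,18],[42,11],[44,0]]
[[10,18],[12,17],[22,0],[29,11],[31,18],[36,11],[39,1],[40,18],[42,11],[44,0]]
[[10,18],[12,17],[22,18],[36,11],[39,1],[40,18],[42,11],[44,0]]
[[10,18],[14,17],[22,18],[36,11],[39,1],[40,18],[42,11],[44,0]]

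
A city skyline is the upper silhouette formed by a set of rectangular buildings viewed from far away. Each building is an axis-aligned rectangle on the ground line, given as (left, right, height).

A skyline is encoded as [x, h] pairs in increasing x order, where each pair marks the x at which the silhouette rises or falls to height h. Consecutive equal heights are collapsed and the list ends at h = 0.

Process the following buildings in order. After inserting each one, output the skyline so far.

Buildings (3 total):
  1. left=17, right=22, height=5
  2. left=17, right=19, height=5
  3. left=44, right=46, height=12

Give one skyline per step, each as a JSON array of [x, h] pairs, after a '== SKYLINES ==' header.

== SKYLINES ==
[[17,5],[22,0]]
[[17,5],[22,0]]
[[17,5],[22,0],[44,12],[46,0]]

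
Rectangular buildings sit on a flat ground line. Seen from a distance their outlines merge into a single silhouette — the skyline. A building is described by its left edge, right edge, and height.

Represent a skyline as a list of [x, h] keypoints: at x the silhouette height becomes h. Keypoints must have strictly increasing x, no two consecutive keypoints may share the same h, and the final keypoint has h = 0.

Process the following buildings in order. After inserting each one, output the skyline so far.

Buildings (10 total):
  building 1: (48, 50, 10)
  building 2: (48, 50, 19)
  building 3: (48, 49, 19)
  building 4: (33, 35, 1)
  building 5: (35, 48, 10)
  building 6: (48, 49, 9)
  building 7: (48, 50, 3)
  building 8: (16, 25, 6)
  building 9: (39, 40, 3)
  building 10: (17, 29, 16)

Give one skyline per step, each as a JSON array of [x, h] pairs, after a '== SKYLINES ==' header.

== SKYLINES ==
[[48,10],[50,0]]
[[48,19],[50,0]]
[[48,19],[50,0]]
[[33,1],[35,0],[48,19],[50,0]]
[[33,1],[35,10],[48,19],[50,0]]
[[33,1],[35,10],[48,19],[50,0]]
[[33,1],[35,10],[48,19],[50,0]]
[[16,6],[25,0],[33,1],[35,10],[48,19],[50,0]]
[[16,6],[25,0],[33,1],[35,10],[48,19],[50,0]]
[[16,6],[17,16],[29,0],[33,1],[35,10],[48,19],[50,0]]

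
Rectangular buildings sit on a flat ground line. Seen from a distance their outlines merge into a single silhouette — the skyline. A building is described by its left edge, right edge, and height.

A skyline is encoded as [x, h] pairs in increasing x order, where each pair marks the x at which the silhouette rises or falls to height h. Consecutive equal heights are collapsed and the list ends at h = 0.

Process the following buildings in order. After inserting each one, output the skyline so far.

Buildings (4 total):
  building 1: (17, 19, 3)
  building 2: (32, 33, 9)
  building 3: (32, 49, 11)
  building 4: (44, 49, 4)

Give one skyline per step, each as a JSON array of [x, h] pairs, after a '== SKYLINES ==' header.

== SKYLINES ==
[[17,3],[19,0]]
[[17,3],[19,0],[32,9],[33,0]]
[[17,3],[19,0],[32,11],[49,0]]
[[17,3],[19,0],[32,11],[49,0]]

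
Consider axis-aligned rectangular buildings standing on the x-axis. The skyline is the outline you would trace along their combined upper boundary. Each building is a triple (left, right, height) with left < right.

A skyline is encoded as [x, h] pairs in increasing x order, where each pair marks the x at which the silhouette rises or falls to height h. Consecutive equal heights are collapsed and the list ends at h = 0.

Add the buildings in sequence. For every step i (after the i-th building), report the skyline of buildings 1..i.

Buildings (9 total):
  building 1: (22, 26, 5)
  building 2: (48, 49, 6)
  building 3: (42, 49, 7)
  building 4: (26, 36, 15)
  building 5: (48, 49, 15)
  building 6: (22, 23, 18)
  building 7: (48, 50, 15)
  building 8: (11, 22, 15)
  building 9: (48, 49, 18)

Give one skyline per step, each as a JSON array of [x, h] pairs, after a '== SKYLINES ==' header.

== SKYLINES ==
[[22,5],[26,0]]
[[22,5],[26,0],[48,6],[49,0]]
[[22,5],[26,0],[42,7],[49,0]]
[[22,5],[26,15],[36,0],[42,7],[49,0]]
[[22,5],[26,15],[36,0],[42,7],[48,15],[49,0]]
[[22,18],[23,5],[26,15],[36,0],[42,7],[48,15],[49,0]]
[[22,18],[23,5],[26,15],[36,0],[42,7],[48,15],[50,0]]
[[11,15],[22,18],[23,5],[26,15],[36,0],[42,7],[48,15],[50,0]]
[[11,15],[22,18],[23,5],[26,15],[36,0],[42,7],[48,18],[49,15],[50,0]]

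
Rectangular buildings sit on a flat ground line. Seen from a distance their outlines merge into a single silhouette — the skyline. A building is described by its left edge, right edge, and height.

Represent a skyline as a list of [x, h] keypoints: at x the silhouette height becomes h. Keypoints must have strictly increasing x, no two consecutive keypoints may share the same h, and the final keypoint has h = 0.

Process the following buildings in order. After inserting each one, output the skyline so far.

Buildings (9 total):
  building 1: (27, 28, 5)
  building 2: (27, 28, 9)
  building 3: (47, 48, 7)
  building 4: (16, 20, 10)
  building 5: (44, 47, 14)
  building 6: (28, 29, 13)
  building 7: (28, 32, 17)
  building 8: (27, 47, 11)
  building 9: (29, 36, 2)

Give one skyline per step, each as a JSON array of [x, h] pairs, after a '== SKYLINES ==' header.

== SKYLINES ==
[[27,5],[28,0]]
[[27,9],[28,0]]
[[27,9],[28,0],[47,7],[48,0]]
[[16,10],[20,0],[27,9],[28,0],[47,7],[48,0]]
[[16,10],[20,0],[27,9],[28,0],[44,14],[47,7],[48,0]]
[[16,10],[20,0],[27,9],[28,13],[29,0],[44,14],[47,7],[48,0]]
[[16,10],[20,0],[27,9],[28,17],[32,0],[44,14],[47,7],[48,0]]
[[16,10],[20,0],[27,11],[28,17],[32,11],[44,14],[47,7],[48,0]]
[[16,10],[20,0],[27,11],[28,17],[32,11],[44,14],[47,7],[48,0]]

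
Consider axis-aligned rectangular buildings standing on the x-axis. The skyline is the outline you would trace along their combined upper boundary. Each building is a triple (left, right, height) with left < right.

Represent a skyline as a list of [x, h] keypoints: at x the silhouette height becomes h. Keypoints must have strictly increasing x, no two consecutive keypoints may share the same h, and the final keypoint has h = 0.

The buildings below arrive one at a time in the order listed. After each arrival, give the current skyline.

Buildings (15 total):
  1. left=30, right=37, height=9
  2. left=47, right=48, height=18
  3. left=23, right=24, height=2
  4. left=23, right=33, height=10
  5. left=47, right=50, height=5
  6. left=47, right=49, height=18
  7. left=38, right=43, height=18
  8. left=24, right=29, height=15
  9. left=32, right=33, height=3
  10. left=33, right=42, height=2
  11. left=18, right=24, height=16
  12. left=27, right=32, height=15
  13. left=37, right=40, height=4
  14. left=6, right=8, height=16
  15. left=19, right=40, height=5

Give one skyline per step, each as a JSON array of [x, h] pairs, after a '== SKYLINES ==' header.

== SKYLINES ==
[[30,9],[37,0]]
[[30,9],[37,0],[47,18],[48,0]]
[[23,2],[24,0],[30,9],[37,0],[47,18],[48,0]]
[[23,10],[33,9],[37,0],[47,18],[48,0]]
[[23,10],[33,9],[37,0],[47,18],[48,5],[50,0]]
[[23,10],[33,9],[37,0],[47,18],[49,5],[50,0]]
[[23,10],[33,9],[37,0],[38,18],[43,0],[47,18],[49,5],[50,0]]
[[23,10],[24,15],[29,10],[33,9],[37,0],[38,18],[43,0],[47,18],[49,5],[50,0]]
[[23,10],[24,15],[29,10],[33,9],[37,0],[38,18],[43,0],[47,18],[49,5],[50,0]]
[[23,10],[24,15],[29,10],[33,9],[37,2],[38,18],[43,0],[47,18],[49,5],[50,0]]
[[18,16],[24,15],[29,10],[33,9],[37,2],[38,18],[43,0],[47,18],[49,5],[50,0]]
[[18,16],[24,15],[32,10],[33,9],[37,2],[38,18],[43,0],[47,18],[49,5],[50,0]]
[[18,16],[24,15],[32,10],[33,9],[37,4],[38,18],[43,0],[47,18],[49,5],[50,0]]
[[6,16],[8,0],[18,16],[24,15],[32,10],[33,9],[37,4],[38,18],[43,0],[47,18],[49,5],[50,0]]
[[6,16],[8,0],[18,16],[24,15],[32,10],[33,9],[37,5],[38,18],[43,0],[47,18],[49,5],[50,0]]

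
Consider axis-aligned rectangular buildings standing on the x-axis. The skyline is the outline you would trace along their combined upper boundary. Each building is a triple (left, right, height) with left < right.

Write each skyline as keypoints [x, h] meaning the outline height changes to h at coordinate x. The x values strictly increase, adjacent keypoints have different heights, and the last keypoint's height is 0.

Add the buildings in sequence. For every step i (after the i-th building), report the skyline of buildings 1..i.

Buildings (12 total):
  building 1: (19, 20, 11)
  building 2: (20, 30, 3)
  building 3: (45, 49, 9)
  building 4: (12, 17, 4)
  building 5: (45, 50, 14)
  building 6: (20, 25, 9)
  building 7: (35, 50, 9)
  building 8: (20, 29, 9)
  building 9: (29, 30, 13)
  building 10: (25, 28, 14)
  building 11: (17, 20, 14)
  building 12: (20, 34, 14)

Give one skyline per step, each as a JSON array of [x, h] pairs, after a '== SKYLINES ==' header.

== SKYLINES ==
[[19,11],[20,0]]
[[19,11],[20,3],[30,0]]
[[19,11],[20,3],[30,0],[45,9],[49,0]]
[[12,4],[17,0],[19,11],[20,3],[30,0],[45,9],[49,0]]
[[12,4],[17,0],[19,11],[20,3],[30,0],[45,14],[50,0]]
[[12,4],[17,0],[19,11],[20,9],[25,3],[30,0],[45,14],[50,0]]
[[12,4],[17,0],[19,11],[20,9],[25,3],[30,0],[35,9],[45,14],[50,0]]
[[12,4],[17,0],[19,11],[20,9],[29,3],[30,0],[35,9],[45,14],[50,0]]
[[12,4],[17,0],[19,11],[20,9],[29,13],[30,0],[35,9],[45,14],[50,0]]
[[12,4],[17,0],[19,11],[20,9],[25,14],[28,9],[29,13],[30,0],[35,9],[45,14],[50,0]]
[[12,4],[17,14],[20,9],[25,14],[28,9],[29,13],[30,0],[35,9],[45,14],[50,0]]
[[12,4],[17,14],[34,0],[35,9],[45,14],[50,0]]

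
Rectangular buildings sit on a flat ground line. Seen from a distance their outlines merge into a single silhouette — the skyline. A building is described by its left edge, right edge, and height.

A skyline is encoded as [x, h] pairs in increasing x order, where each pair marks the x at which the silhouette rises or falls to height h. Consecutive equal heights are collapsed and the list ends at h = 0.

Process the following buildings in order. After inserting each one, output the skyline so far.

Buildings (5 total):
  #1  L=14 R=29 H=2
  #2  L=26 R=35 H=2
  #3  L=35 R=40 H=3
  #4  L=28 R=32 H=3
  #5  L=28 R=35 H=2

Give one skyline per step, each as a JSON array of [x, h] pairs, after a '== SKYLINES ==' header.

== SKYLINES ==
[[14,2],[29,0]]
[[14,2],[35,0]]
[[14,2],[35,3],[40,0]]
[[14,2],[28,3],[32,2],[35,3],[40,0]]
[[14,2],[28,3],[32,2],[35,3],[40,0]]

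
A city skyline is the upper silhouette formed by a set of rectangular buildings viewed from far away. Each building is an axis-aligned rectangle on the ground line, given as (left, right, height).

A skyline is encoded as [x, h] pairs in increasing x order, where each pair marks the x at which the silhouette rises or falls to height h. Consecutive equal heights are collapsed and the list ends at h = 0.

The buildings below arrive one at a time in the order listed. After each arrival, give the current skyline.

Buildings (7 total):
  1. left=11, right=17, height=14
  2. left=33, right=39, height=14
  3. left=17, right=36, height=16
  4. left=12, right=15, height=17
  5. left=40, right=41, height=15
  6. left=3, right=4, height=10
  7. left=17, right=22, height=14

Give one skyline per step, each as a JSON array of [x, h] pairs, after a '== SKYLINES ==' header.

== SKYLINES ==
[[11,14],[17,0]]
[[11,14],[17,0],[33,14],[39,0]]
[[11,14],[17,16],[36,14],[39,0]]
[[11,14],[12,17],[15,14],[17,16],[36,14],[39,0]]
[[11,14],[12,17],[15,14],[17,16],[36,14],[39,0],[40,15],[41,0]]
[[3,10],[4,0],[11,14],[12,17],[15,14],[17,16],[36,14],[39,0],[40,15],[41,0]]
[[3,10],[4,0],[11,14],[12,17],[15,14],[17,16],[36,14],[39,0],[40,15],[41,0]]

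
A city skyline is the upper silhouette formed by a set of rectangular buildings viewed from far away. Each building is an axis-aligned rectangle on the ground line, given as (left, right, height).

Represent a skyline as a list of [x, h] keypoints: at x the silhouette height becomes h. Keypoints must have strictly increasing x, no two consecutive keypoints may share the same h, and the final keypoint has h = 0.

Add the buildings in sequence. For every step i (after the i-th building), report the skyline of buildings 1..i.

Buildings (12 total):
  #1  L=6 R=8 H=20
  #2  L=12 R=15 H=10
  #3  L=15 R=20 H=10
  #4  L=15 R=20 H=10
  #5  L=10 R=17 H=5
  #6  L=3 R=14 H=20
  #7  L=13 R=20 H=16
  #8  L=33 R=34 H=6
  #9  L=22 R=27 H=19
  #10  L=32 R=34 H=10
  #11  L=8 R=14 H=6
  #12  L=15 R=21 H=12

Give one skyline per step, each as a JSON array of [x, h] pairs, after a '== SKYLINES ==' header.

== SKYLINES ==
[[6,20],[8,0]]
[[6,20],[8,0],[12,10],[15,0]]
[[6,20],[8,0],[12,10],[20,0]]
[[6,20],[8,0],[12,10],[20,0]]
[[6,20],[8,0],[10,5],[12,10],[20,0]]
[[3,20],[14,10],[20,0]]
[[3,20],[14,16],[20,0]]
[[3,20],[14,16],[20,0],[33,6],[34,0]]
[[3,20],[14,16],[20,0],[22,19],[27,0],[33,6],[34,0]]
[[3,20],[14,16],[20,0],[22,19],[27,0],[32,10],[34,0]]
[[3,20],[14,16],[20,0],[22,19],[27,0],[32,10],[34,0]]
[[3,20],[14,16],[20,12],[21,0],[22,19],[27,0],[32,10],[34,0]]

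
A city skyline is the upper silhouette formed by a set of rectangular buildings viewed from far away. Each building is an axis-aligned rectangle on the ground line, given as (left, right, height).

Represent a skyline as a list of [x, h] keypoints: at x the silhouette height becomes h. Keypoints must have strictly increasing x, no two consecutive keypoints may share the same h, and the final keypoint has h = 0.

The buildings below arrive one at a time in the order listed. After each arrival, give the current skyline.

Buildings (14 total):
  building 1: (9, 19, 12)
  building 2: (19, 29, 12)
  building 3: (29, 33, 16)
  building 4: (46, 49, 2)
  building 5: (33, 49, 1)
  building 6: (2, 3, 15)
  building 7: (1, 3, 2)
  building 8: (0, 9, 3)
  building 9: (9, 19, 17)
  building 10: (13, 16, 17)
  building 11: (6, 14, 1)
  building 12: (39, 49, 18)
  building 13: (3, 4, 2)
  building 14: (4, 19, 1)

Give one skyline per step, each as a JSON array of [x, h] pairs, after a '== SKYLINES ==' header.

== SKYLINES ==
[[9,12],[19,0]]
[[9,12],[29,0]]
[[9,12],[29,16],[33,0]]
[[9,12],[29,16],[33,0],[46,2],[49,0]]
[[9,12],[29,16],[33,1],[46,2],[49,0]]
[[2,15],[3,0],[9,12],[29,16],[33,1],[46,2],[49,0]]
[[1,2],[2,15],[3,0],[9,12],[29,16],[33,1],[46,2],[49,0]]
[[0,3],[2,15],[3,3],[9,12],[29,16],[33,1],[46,2],[49,0]]
[[0,3],[2,15],[3,3],[9,17],[19,12],[29,16],[33,1],[46,2],[49,0]]
[[0,3],[2,15],[3,3],[9,17],[19,12],[29,16],[33,1],[46,2],[49,0]]
[[0,3],[2,15],[3,3],[9,17],[19,12],[29,16],[33,1],[46,2],[49,0]]
[[0,3],[2,15],[3,3],[9,17],[19,12],[29,16],[33,1],[39,18],[49,0]]
[[0,3],[2,15],[3,3],[9,17],[19,12],[29,16],[33,1],[39,18],[49,0]]
[[0,3],[2,15],[3,3],[9,17],[19,12],[29,16],[33,1],[39,18],[49,0]]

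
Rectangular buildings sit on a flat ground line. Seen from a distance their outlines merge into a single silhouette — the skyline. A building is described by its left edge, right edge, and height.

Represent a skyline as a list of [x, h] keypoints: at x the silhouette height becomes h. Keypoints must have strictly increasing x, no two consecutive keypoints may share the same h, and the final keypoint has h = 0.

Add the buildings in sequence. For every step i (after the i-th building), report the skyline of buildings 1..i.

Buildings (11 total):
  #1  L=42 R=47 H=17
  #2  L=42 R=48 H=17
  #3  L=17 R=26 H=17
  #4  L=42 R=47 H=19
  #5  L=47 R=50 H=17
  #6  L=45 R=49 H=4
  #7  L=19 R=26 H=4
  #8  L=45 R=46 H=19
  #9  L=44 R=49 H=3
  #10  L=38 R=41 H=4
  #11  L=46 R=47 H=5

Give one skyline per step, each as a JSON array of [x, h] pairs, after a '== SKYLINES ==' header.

== SKYLINES ==
[[42,17],[47,0]]
[[42,17],[48,0]]
[[17,17],[26,0],[42,17],[48,0]]
[[17,17],[26,0],[42,19],[47,17],[48,0]]
[[17,17],[26,0],[42,19],[47,17],[50,0]]
[[17,17],[26,0],[42,19],[47,17],[50,0]]
[[17,17],[26,0],[42,19],[47,17],[50,0]]
[[17,17],[26,0],[42,19],[47,17],[50,0]]
[[17,17],[26,0],[42,19],[47,17],[50,0]]
[[17,17],[26,0],[38,4],[41,0],[42,19],[47,17],[50,0]]
[[17,17],[26,0],[38,4],[41,0],[42,19],[47,17],[50,0]]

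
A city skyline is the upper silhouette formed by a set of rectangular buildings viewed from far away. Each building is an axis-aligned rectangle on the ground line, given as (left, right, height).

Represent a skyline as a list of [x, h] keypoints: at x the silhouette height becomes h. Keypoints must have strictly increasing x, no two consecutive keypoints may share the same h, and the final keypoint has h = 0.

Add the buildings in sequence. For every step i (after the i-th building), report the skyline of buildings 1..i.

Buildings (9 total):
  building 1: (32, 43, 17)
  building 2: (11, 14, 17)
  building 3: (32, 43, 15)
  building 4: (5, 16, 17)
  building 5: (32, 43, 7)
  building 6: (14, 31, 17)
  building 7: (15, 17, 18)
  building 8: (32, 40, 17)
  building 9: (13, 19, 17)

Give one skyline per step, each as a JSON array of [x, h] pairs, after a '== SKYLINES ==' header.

== SKYLINES ==
[[32,17],[43,0]]
[[11,17],[14,0],[32,17],[43,0]]
[[11,17],[14,0],[32,17],[43,0]]
[[5,17],[16,0],[32,17],[43,0]]
[[5,17],[16,0],[32,17],[43,0]]
[[5,17],[31,0],[32,17],[43,0]]
[[5,17],[15,18],[17,17],[31,0],[32,17],[43,0]]
[[5,17],[15,18],[17,17],[31,0],[32,17],[43,0]]
[[5,17],[15,18],[17,17],[31,0],[32,17],[43,0]]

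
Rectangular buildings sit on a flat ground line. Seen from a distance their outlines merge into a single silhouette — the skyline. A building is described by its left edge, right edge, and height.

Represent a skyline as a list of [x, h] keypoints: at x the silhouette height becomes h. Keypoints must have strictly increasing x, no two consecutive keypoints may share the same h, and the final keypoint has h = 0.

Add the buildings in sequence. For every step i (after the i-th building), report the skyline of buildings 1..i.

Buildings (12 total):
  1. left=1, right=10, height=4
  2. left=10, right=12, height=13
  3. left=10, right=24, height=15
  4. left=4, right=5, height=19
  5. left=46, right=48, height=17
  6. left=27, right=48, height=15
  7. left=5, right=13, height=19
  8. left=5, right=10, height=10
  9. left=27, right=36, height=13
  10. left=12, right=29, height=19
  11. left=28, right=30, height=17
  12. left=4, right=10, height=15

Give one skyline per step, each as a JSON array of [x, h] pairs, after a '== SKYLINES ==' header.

== SKYLINES ==
[[1,4],[10,0]]
[[1,4],[10,13],[12,0]]
[[1,4],[10,15],[24,0]]
[[1,4],[4,19],[5,4],[10,15],[24,0]]
[[1,4],[4,19],[5,4],[10,15],[24,0],[46,17],[48,0]]
[[1,4],[4,19],[5,4],[10,15],[24,0],[27,15],[46,17],[48,0]]
[[1,4],[4,19],[13,15],[24,0],[27,15],[46,17],[48,0]]
[[1,4],[4,19],[13,15],[24,0],[27,15],[46,17],[48,0]]
[[1,4],[4,19],[13,15],[24,0],[27,15],[46,17],[48,0]]
[[1,4],[4,19],[29,15],[46,17],[48,0]]
[[1,4],[4,19],[29,17],[30,15],[46,17],[48,0]]
[[1,4],[4,19],[29,17],[30,15],[46,17],[48,0]]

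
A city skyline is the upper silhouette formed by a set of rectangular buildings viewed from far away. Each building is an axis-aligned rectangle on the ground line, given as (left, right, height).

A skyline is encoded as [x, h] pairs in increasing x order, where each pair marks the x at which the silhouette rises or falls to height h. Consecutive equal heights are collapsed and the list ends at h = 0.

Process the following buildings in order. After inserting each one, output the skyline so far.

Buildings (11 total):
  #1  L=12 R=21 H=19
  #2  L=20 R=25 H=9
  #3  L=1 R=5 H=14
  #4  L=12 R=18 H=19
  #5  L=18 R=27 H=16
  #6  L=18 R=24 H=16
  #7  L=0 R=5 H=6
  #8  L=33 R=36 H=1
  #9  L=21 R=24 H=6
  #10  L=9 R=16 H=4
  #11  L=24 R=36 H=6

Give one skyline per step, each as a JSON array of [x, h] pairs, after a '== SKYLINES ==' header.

== SKYLINES ==
[[12,19],[21,0]]
[[12,19],[21,9],[25,0]]
[[1,14],[5,0],[12,19],[21,9],[25,0]]
[[1,14],[5,0],[12,19],[21,9],[25,0]]
[[1,14],[5,0],[12,19],[21,16],[27,0]]
[[1,14],[5,0],[12,19],[21,16],[27,0]]
[[0,6],[1,14],[5,0],[12,19],[21,16],[27,0]]
[[0,6],[1,14],[5,0],[12,19],[21,16],[27,0],[33,1],[36,0]]
[[0,6],[1,14],[5,0],[12,19],[21,16],[27,0],[33,1],[36,0]]
[[0,6],[1,14],[5,0],[9,4],[12,19],[21,16],[27,0],[33,1],[36,0]]
[[0,6],[1,14],[5,0],[9,4],[12,19],[21,16],[27,6],[36,0]]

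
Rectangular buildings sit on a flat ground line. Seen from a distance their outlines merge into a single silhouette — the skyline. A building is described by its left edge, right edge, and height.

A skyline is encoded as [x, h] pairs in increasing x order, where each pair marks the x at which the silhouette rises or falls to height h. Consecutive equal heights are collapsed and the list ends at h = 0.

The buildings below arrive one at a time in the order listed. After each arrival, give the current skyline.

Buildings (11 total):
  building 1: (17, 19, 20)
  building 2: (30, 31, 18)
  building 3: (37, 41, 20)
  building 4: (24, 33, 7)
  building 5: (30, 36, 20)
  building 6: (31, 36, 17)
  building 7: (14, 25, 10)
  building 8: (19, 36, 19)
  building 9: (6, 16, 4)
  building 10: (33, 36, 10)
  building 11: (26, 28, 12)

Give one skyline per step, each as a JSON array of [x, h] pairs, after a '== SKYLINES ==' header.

== SKYLINES ==
[[17,20],[19,0]]
[[17,20],[19,0],[30,18],[31,0]]
[[17,20],[19,0],[30,18],[31,0],[37,20],[41,0]]
[[17,20],[19,0],[24,7],[30,18],[31,7],[33,0],[37,20],[41,0]]
[[17,20],[19,0],[24,7],[30,20],[36,0],[37,20],[41,0]]
[[17,20],[19,0],[24,7],[30,20],[36,0],[37,20],[41,0]]
[[14,10],[17,20],[19,10],[25,7],[30,20],[36,0],[37,20],[41,0]]
[[14,10],[17,20],[19,19],[30,20],[36,0],[37,20],[41,0]]
[[6,4],[14,10],[17,20],[19,19],[30,20],[36,0],[37,20],[41,0]]
[[6,4],[14,10],[17,20],[19,19],[30,20],[36,0],[37,20],[41,0]]
[[6,4],[14,10],[17,20],[19,19],[30,20],[36,0],[37,20],[41,0]]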